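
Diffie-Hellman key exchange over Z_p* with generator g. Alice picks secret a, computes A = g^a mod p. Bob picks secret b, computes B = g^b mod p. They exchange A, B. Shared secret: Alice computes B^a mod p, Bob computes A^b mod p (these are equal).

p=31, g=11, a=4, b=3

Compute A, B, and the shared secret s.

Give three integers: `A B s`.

Answer: 9 29 16

Derivation:
A = 11^4 mod 31  (bits of 4 = 100)
  bit 0 = 1: r = r^2 * 11 mod 31 = 1^2 * 11 = 1*11 = 11
  bit 1 = 0: r = r^2 mod 31 = 11^2 = 28
  bit 2 = 0: r = r^2 mod 31 = 28^2 = 9
  -> A = 9
B = 11^3 mod 31  (bits of 3 = 11)
  bit 0 = 1: r = r^2 * 11 mod 31 = 1^2 * 11 = 1*11 = 11
  bit 1 = 1: r = r^2 * 11 mod 31 = 11^2 * 11 = 28*11 = 29
  -> B = 29
s = B^a = 29^4 mod 31  (bits of 4 = 100)
  bit 0 = 1: r = r^2 * 29 mod 31 = 1^2 * 29 = 1*29 = 29
  bit 1 = 0: r = r^2 mod 31 = 29^2 = 4
  bit 2 = 0: r = r^2 mod 31 = 4^2 = 16
  -> s = B^a = 16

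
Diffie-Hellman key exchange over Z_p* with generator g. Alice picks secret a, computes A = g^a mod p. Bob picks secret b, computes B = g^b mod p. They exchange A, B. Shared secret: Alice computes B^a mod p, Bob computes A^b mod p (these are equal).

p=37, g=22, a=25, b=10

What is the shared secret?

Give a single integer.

Answer: 25

Derivation:
A = 22^25 mod 37  (bits of 25 = 11001)
  bit 0 = 1: r = r^2 * 22 mod 37 = 1^2 * 22 = 1*22 = 22
  bit 1 = 1: r = r^2 * 22 mod 37 = 22^2 * 22 = 3*22 = 29
  bit 2 = 0: r = r^2 mod 37 = 29^2 = 27
  bit 3 = 0: r = r^2 mod 37 = 27^2 = 26
  bit 4 = 1: r = r^2 * 22 mod 37 = 26^2 * 22 = 10*22 = 35
  -> A = 35
B = 22^10 mod 37  (bits of 10 = 1010)
  bit 0 = 1: r = r^2 * 22 mod 37 = 1^2 * 22 = 1*22 = 22
  bit 1 = 0: r = r^2 mod 37 = 22^2 = 3
  bit 2 = 1: r = r^2 * 22 mod 37 = 3^2 * 22 = 9*22 = 13
  bit 3 = 0: r = r^2 mod 37 = 13^2 = 21
  -> B = 21
s = B^a = 21^25 mod 37  (bits of 25 = 11001)
  bit 0 = 1: r = r^2 * 21 mod 37 = 1^2 * 21 = 1*21 = 21
  bit 1 = 1: r = r^2 * 21 mod 37 = 21^2 * 21 = 34*21 = 11
  bit 2 = 0: r = r^2 mod 37 = 11^2 = 10
  bit 3 = 0: r = r^2 mod 37 = 10^2 = 26
  bit 4 = 1: r = r^2 * 21 mod 37 = 26^2 * 21 = 10*21 = 25
  -> s = B^a = 25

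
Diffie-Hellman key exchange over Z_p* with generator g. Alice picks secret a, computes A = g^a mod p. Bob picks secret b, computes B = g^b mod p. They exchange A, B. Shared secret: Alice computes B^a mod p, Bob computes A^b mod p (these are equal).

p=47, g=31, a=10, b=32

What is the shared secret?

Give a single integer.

A = 31^10 mod 47  (bits of 10 = 1010)
  bit 0 = 1: r = r^2 * 31 mod 47 = 1^2 * 31 = 1*31 = 31
  bit 1 = 0: r = r^2 mod 47 = 31^2 = 21
  bit 2 = 1: r = r^2 * 31 mod 47 = 21^2 * 31 = 18*31 = 41
  bit 3 = 0: r = r^2 mod 47 = 41^2 = 36
  -> A = 36
B = 31^32 mod 47  (bits of 32 = 100000)
  bit 0 = 1: r = r^2 * 31 mod 47 = 1^2 * 31 = 1*31 = 31
  bit 1 = 0: r = r^2 mod 47 = 31^2 = 21
  bit 2 = 0: r = r^2 mod 47 = 21^2 = 18
  bit 3 = 0: r = r^2 mod 47 = 18^2 = 42
  bit 4 = 0: r = r^2 mod 47 = 42^2 = 25
  bit 5 = 0: r = r^2 mod 47 = 25^2 = 14
  -> B = 14
s = B^a = 14^10 mod 47  (bits of 10 = 1010)
  bit 0 = 1: r = r^2 * 14 mod 47 = 1^2 * 14 = 1*14 = 14
  bit 1 = 0: r = r^2 mod 47 = 14^2 = 8
  bit 2 = 1: r = r^2 * 14 mod 47 = 8^2 * 14 = 17*14 = 3
  bit 3 = 0: r = r^2 mod 47 = 3^2 = 9
  -> s = B^a = 9

Answer: 9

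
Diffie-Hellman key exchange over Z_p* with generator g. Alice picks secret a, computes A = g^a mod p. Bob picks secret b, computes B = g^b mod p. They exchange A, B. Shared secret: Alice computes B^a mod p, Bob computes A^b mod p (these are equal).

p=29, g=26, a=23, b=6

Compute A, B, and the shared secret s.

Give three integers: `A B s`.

A = 26^23 mod 29  (bits of 23 = 10111)
  bit 0 = 1: r = r^2 * 26 mod 29 = 1^2 * 26 = 1*26 = 26
  bit 1 = 0: r = r^2 mod 29 = 26^2 = 9
  bit 2 = 1: r = r^2 * 26 mod 29 = 9^2 * 26 = 23*26 = 18
  bit 3 = 1: r = r^2 * 26 mod 29 = 18^2 * 26 = 5*26 = 14
  bit 4 = 1: r = r^2 * 26 mod 29 = 14^2 * 26 = 22*26 = 21
  -> A = 21
B = 26^6 mod 29  (bits of 6 = 110)
  bit 0 = 1: r = r^2 * 26 mod 29 = 1^2 * 26 = 1*26 = 26
  bit 1 = 1: r = r^2 * 26 mod 29 = 26^2 * 26 = 9*26 = 2
  bit 2 = 0: r = r^2 mod 29 = 2^2 = 4
  -> B = 4
s = B^a = 4^23 mod 29  (bits of 23 = 10111)
  bit 0 = 1: r = r^2 * 4 mod 29 = 1^2 * 4 = 1*4 = 4
  bit 1 = 0: r = r^2 mod 29 = 4^2 = 16
  bit 2 = 1: r = r^2 * 4 mod 29 = 16^2 * 4 = 24*4 = 9
  bit 3 = 1: r = r^2 * 4 mod 29 = 9^2 * 4 = 23*4 = 5
  bit 4 = 1: r = r^2 * 4 mod 29 = 5^2 * 4 = 25*4 = 13
  -> s = B^a = 13

Answer: 21 4 13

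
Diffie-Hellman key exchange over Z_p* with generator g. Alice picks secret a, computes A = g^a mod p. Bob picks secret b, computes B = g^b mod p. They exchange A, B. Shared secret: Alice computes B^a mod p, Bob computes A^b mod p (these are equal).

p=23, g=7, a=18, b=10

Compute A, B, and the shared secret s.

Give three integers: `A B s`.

A = 7^18 mod 23  (bits of 18 = 10010)
  bit 0 = 1: r = r^2 * 7 mod 23 = 1^2 * 7 = 1*7 = 7
  bit 1 = 0: r = r^2 mod 23 = 7^2 = 3
  bit 2 = 0: r = r^2 mod 23 = 3^2 = 9
  bit 3 = 1: r = r^2 * 7 mod 23 = 9^2 * 7 = 12*7 = 15
  bit 4 = 0: r = r^2 mod 23 = 15^2 = 18
  -> A = 18
B = 7^10 mod 23  (bits of 10 = 1010)
  bit 0 = 1: r = r^2 * 7 mod 23 = 1^2 * 7 = 1*7 = 7
  bit 1 = 0: r = r^2 mod 23 = 7^2 = 3
  bit 2 = 1: r = r^2 * 7 mod 23 = 3^2 * 7 = 9*7 = 17
  bit 3 = 0: r = r^2 mod 23 = 17^2 = 13
  -> B = 13
s = B^a = 13^18 mod 23  (bits of 18 = 10010)
  bit 0 = 1: r = r^2 * 13 mod 23 = 1^2 * 13 = 1*13 = 13
  bit 1 = 0: r = r^2 mod 23 = 13^2 = 8
  bit 2 = 0: r = r^2 mod 23 = 8^2 = 18
  bit 3 = 1: r = r^2 * 13 mod 23 = 18^2 * 13 = 2*13 = 3
  bit 4 = 0: r = r^2 mod 23 = 3^2 = 9
  -> s = B^a = 9

Answer: 18 13 9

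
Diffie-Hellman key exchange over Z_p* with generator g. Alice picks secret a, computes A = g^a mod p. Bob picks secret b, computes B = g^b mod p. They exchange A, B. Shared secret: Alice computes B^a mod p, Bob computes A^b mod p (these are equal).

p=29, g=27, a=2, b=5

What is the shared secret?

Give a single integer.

A = 27^2 mod 29  (bits of 2 = 10)
  bit 0 = 1: r = r^2 * 27 mod 29 = 1^2 * 27 = 1*27 = 27
  bit 1 = 0: r = r^2 mod 29 = 27^2 = 4
  -> A = 4
B = 27^5 mod 29  (bits of 5 = 101)
  bit 0 = 1: r = r^2 * 27 mod 29 = 1^2 * 27 = 1*27 = 27
  bit 1 = 0: r = r^2 mod 29 = 27^2 = 4
  bit 2 = 1: r = r^2 * 27 mod 29 = 4^2 * 27 = 16*27 = 26
  -> B = 26
s = B^a = 26^2 mod 29  (bits of 2 = 10)
  bit 0 = 1: r = r^2 * 26 mod 29 = 1^2 * 26 = 1*26 = 26
  bit 1 = 0: r = r^2 mod 29 = 26^2 = 9
  -> s = B^a = 9

Answer: 9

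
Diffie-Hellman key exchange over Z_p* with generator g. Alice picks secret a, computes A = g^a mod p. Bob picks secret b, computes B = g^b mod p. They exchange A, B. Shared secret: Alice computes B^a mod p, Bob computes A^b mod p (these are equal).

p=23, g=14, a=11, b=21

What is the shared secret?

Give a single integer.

Answer: 22

Derivation:
A = 14^11 mod 23  (bits of 11 = 1011)
  bit 0 = 1: r = r^2 * 14 mod 23 = 1^2 * 14 = 1*14 = 14
  bit 1 = 0: r = r^2 mod 23 = 14^2 = 12
  bit 2 = 1: r = r^2 * 14 mod 23 = 12^2 * 14 = 6*14 = 15
  bit 3 = 1: r = r^2 * 14 mod 23 = 15^2 * 14 = 18*14 = 22
  -> A = 22
B = 14^21 mod 23  (bits of 21 = 10101)
  bit 0 = 1: r = r^2 * 14 mod 23 = 1^2 * 14 = 1*14 = 14
  bit 1 = 0: r = r^2 mod 23 = 14^2 = 12
  bit 2 = 1: r = r^2 * 14 mod 23 = 12^2 * 14 = 6*14 = 15
  bit 3 = 0: r = r^2 mod 23 = 15^2 = 18
  bit 4 = 1: r = r^2 * 14 mod 23 = 18^2 * 14 = 2*14 = 5
  -> B = 5
s = B^a = 5^11 mod 23  (bits of 11 = 1011)
  bit 0 = 1: r = r^2 * 5 mod 23 = 1^2 * 5 = 1*5 = 5
  bit 1 = 0: r = r^2 mod 23 = 5^2 = 2
  bit 2 = 1: r = r^2 * 5 mod 23 = 2^2 * 5 = 4*5 = 20
  bit 3 = 1: r = r^2 * 5 mod 23 = 20^2 * 5 = 9*5 = 22
  -> s = B^a = 22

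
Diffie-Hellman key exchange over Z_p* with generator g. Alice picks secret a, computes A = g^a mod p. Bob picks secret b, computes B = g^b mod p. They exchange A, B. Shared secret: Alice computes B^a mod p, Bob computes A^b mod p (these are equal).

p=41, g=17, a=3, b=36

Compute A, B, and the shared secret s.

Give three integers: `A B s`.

A = 17^3 mod 41  (bits of 3 = 11)
  bit 0 = 1: r = r^2 * 17 mod 41 = 1^2 * 17 = 1*17 = 17
  bit 1 = 1: r = r^2 * 17 mod 41 = 17^2 * 17 = 2*17 = 34
  -> A = 34
B = 17^36 mod 41  (bits of 36 = 100100)
  bit 0 = 1: r = r^2 * 17 mod 41 = 1^2 * 17 = 1*17 = 17
  bit 1 = 0: r = r^2 mod 41 = 17^2 = 2
  bit 2 = 0: r = r^2 mod 41 = 2^2 = 4
  bit 3 = 1: r = r^2 * 17 mod 41 = 4^2 * 17 = 16*17 = 26
  bit 4 = 0: r = r^2 mod 41 = 26^2 = 20
  bit 5 = 0: r = r^2 mod 41 = 20^2 = 31
  -> B = 31
s = B^a = 31^3 mod 41  (bits of 3 = 11)
  bit 0 = 1: r = r^2 * 31 mod 41 = 1^2 * 31 = 1*31 = 31
  bit 1 = 1: r = r^2 * 31 mod 41 = 31^2 * 31 = 18*31 = 25
  -> s = B^a = 25

Answer: 34 31 25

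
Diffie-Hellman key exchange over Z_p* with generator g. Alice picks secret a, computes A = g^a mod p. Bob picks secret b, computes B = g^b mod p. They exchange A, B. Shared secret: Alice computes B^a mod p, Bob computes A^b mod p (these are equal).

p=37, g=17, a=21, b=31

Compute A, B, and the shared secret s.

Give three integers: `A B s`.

A = 17^21 mod 37  (bits of 21 = 10101)
  bit 0 = 1: r = r^2 * 17 mod 37 = 1^2 * 17 = 1*17 = 17
  bit 1 = 0: r = r^2 mod 37 = 17^2 = 30
  bit 2 = 1: r = r^2 * 17 mod 37 = 30^2 * 17 = 12*17 = 19
  bit 3 = 0: r = r^2 mod 37 = 19^2 = 28
  bit 4 = 1: r = r^2 * 17 mod 37 = 28^2 * 17 = 7*17 = 8
  -> A = 8
B = 17^31 mod 37  (bits of 31 = 11111)
  bit 0 = 1: r = r^2 * 17 mod 37 = 1^2 * 17 = 1*17 = 17
  bit 1 = 1: r = r^2 * 17 mod 37 = 17^2 * 17 = 30*17 = 29
  bit 2 = 1: r = r^2 * 17 mod 37 = 29^2 * 17 = 27*17 = 15
  bit 3 = 1: r = r^2 * 17 mod 37 = 15^2 * 17 = 3*17 = 14
  bit 4 = 1: r = r^2 * 17 mod 37 = 14^2 * 17 = 11*17 = 2
  -> B = 2
s = B^a = 2^21 mod 37  (bits of 21 = 10101)
  bit 0 = 1: r = r^2 * 2 mod 37 = 1^2 * 2 = 1*2 = 2
  bit 1 = 0: r = r^2 mod 37 = 2^2 = 4
  bit 2 = 1: r = r^2 * 2 mod 37 = 4^2 * 2 = 16*2 = 32
  bit 3 = 0: r = r^2 mod 37 = 32^2 = 25
  bit 4 = 1: r = r^2 * 2 mod 37 = 25^2 * 2 = 33*2 = 29
  -> s = B^a = 29

Answer: 8 2 29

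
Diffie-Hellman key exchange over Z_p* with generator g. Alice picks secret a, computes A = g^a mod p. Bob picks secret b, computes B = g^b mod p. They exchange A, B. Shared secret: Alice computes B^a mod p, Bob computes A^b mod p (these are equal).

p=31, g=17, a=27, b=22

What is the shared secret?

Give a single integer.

A = 17^27 mod 31  (bits of 27 = 11011)
  bit 0 = 1: r = r^2 * 17 mod 31 = 1^2 * 17 = 1*17 = 17
  bit 1 = 1: r = r^2 * 17 mod 31 = 17^2 * 17 = 10*17 = 15
  bit 2 = 0: r = r^2 mod 31 = 15^2 = 8
  bit 3 = 1: r = r^2 * 17 mod 31 = 8^2 * 17 = 2*17 = 3
  bit 4 = 1: r = r^2 * 17 mod 31 = 3^2 * 17 = 9*17 = 29
  -> A = 29
B = 17^22 mod 31  (bits of 22 = 10110)
  bit 0 = 1: r = r^2 * 17 mod 31 = 1^2 * 17 = 1*17 = 17
  bit 1 = 0: r = r^2 mod 31 = 17^2 = 10
  bit 2 = 1: r = r^2 * 17 mod 31 = 10^2 * 17 = 7*17 = 26
  bit 3 = 1: r = r^2 * 17 mod 31 = 26^2 * 17 = 25*17 = 22
  bit 4 = 0: r = r^2 mod 31 = 22^2 = 19
  -> B = 19
s = B^a = 19^27 mod 31  (bits of 27 = 11011)
  bit 0 = 1: r = r^2 * 19 mod 31 = 1^2 * 19 = 1*19 = 19
  bit 1 = 1: r = r^2 * 19 mod 31 = 19^2 * 19 = 20*19 = 8
  bit 2 = 0: r = r^2 mod 31 = 8^2 = 2
  bit 3 = 1: r = r^2 * 19 mod 31 = 2^2 * 19 = 4*19 = 14
  bit 4 = 1: r = r^2 * 19 mod 31 = 14^2 * 19 = 10*19 = 4
  -> s = B^a = 4

Answer: 4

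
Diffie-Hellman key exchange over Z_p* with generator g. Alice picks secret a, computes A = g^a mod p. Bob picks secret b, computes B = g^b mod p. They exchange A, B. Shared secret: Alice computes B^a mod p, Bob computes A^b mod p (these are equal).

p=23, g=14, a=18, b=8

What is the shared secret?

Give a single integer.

A = 14^18 mod 23  (bits of 18 = 10010)
  bit 0 = 1: r = r^2 * 14 mod 23 = 1^2 * 14 = 1*14 = 14
  bit 1 = 0: r = r^2 mod 23 = 14^2 = 12
  bit 2 = 0: r = r^2 mod 23 = 12^2 = 6
  bit 3 = 1: r = r^2 * 14 mod 23 = 6^2 * 14 = 13*14 = 21
  bit 4 = 0: r = r^2 mod 23 = 21^2 = 4
  -> A = 4
B = 14^8 mod 23  (bits of 8 = 1000)
  bit 0 = 1: r = r^2 * 14 mod 23 = 1^2 * 14 = 1*14 = 14
  bit 1 = 0: r = r^2 mod 23 = 14^2 = 12
  bit 2 = 0: r = r^2 mod 23 = 12^2 = 6
  bit 3 = 0: r = r^2 mod 23 = 6^2 = 13
  -> B = 13
s = B^a = 13^18 mod 23  (bits of 18 = 10010)
  bit 0 = 1: r = r^2 * 13 mod 23 = 1^2 * 13 = 1*13 = 13
  bit 1 = 0: r = r^2 mod 23 = 13^2 = 8
  bit 2 = 0: r = r^2 mod 23 = 8^2 = 18
  bit 3 = 1: r = r^2 * 13 mod 23 = 18^2 * 13 = 2*13 = 3
  bit 4 = 0: r = r^2 mod 23 = 3^2 = 9
  -> s = B^a = 9

Answer: 9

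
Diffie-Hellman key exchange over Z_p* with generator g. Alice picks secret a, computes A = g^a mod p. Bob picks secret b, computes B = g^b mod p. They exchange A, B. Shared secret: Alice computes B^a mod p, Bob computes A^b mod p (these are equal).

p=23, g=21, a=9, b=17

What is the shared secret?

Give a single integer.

A = 21^9 mod 23  (bits of 9 = 1001)
  bit 0 = 1: r = r^2 * 21 mod 23 = 1^2 * 21 = 1*21 = 21
  bit 1 = 0: r = r^2 mod 23 = 21^2 = 4
  bit 2 = 0: r = r^2 mod 23 = 4^2 = 16
  bit 3 = 1: r = r^2 * 21 mod 23 = 16^2 * 21 = 3*21 = 17
  -> A = 17
B = 21^17 mod 23  (bits of 17 = 10001)
  bit 0 = 1: r = r^2 * 21 mod 23 = 1^2 * 21 = 1*21 = 21
  bit 1 = 0: r = r^2 mod 23 = 21^2 = 4
  bit 2 = 0: r = r^2 mod 23 = 4^2 = 16
  bit 3 = 0: r = r^2 mod 23 = 16^2 = 3
  bit 4 = 1: r = r^2 * 21 mod 23 = 3^2 * 21 = 9*21 = 5
  -> B = 5
s = B^a = 5^9 mod 23  (bits of 9 = 1001)
  bit 0 = 1: r = r^2 * 5 mod 23 = 1^2 * 5 = 1*5 = 5
  bit 1 = 0: r = r^2 mod 23 = 5^2 = 2
  bit 2 = 0: r = r^2 mod 23 = 2^2 = 4
  bit 3 = 1: r = r^2 * 5 mod 23 = 4^2 * 5 = 16*5 = 11
  -> s = B^a = 11

Answer: 11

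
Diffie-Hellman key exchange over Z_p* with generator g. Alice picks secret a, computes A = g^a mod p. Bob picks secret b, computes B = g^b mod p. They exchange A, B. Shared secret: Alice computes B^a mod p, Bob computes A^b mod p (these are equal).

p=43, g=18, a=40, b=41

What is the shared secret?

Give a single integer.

Answer: 23

Derivation:
A = 18^40 mod 43  (bits of 40 = 101000)
  bit 0 = 1: r = r^2 * 18 mod 43 = 1^2 * 18 = 1*18 = 18
  bit 1 = 0: r = r^2 mod 43 = 18^2 = 23
  bit 2 = 1: r = r^2 * 18 mod 43 = 23^2 * 18 = 13*18 = 19
  bit 3 = 0: r = r^2 mod 43 = 19^2 = 17
  bit 4 = 0: r = r^2 mod 43 = 17^2 = 31
  bit 5 = 0: r = r^2 mod 43 = 31^2 = 15
  -> A = 15
B = 18^41 mod 43  (bits of 41 = 101001)
  bit 0 = 1: r = r^2 * 18 mod 43 = 1^2 * 18 = 1*18 = 18
  bit 1 = 0: r = r^2 mod 43 = 18^2 = 23
  bit 2 = 1: r = r^2 * 18 mod 43 = 23^2 * 18 = 13*18 = 19
  bit 3 = 0: r = r^2 mod 43 = 19^2 = 17
  bit 4 = 0: r = r^2 mod 43 = 17^2 = 31
  bit 5 = 1: r = r^2 * 18 mod 43 = 31^2 * 18 = 15*18 = 12
  -> B = 12
s = B^a = 12^40 mod 43  (bits of 40 = 101000)
  bit 0 = 1: r = r^2 * 12 mod 43 = 1^2 * 12 = 1*12 = 12
  bit 1 = 0: r = r^2 mod 43 = 12^2 = 15
  bit 2 = 1: r = r^2 * 12 mod 43 = 15^2 * 12 = 10*12 = 34
  bit 3 = 0: r = r^2 mod 43 = 34^2 = 38
  bit 4 = 0: r = r^2 mod 43 = 38^2 = 25
  bit 5 = 0: r = r^2 mod 43 = 25^2 = 23
  -> s = B^a = 23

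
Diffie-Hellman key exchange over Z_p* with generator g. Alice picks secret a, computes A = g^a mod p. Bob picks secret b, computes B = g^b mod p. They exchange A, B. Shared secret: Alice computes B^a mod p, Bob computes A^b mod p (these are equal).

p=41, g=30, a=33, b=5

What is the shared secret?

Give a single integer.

Answer: 38

Derivation:
A = 30^33 mod 41  (bits of 33 = 100001)
  bit 0 = 1: r = r^2 * 30 mod 41 = 1^2 * 30 = 1*30 = 30
  bit 1 = 0: r = r^2 mod 41 = 30^2 = 39
  bit 2 = 0: r = r^2 mod 41 = 39^2 = 4
  bit 3 = 0: r = r^2 mod 41 = 4^2 = 16
  bit 4 = 0: r = r^2 mod 41 = 16^2 = 10
  bit 5 = 1: r = r^2 * 30 mod 41 = 10^2 * 30 = 18*30 = 7
  -> A = 7
B = 30^5 mod 41  (bits of 5 = 101)
  bit 0 = 1: r = r^2 * 30 mod 41 = 1^2 * 30 = 1*30 = 30
  bit 1 = 0: r = r^2 mod 41 = 30^2 = 39
  bit 2 = 1: r = r^2 * 30 mod 41 = 39^2 * 30 = 4*30 = 38
  -> B = 38
s = B^a = 38^33 mod 41  (bits of 33 = 100001)
  bit 0 = 1: r = r^2 * 38 mod 41 = 1^2 * 38 = 1*38 = 38
  bit 1 = 0: r = r^2 mod 41 = 38^2 = 9
  bit 2 = 0: r = r^2 mod 41 = 9^2 = 40
  bit 3 = 0: r = r^2 mod 41 = 40^2 = 1
  bit 4 = 0: r = r^2 mod 41 = 1^2 = 1
  bit 5 = 1: r = r^2 * 38 mod 41 = 1^2 * 38 = 1*38 = 38
  -> s = B^a = 38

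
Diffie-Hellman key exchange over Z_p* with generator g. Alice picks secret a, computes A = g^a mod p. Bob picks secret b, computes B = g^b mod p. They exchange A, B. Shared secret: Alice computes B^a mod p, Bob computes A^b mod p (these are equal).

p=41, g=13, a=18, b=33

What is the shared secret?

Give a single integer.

Answer: 21

Derivation:
A = 13^18 mod 41  (bits of 18 = 10010)
  bit 0 = 1: r = r^2 * 13 mod 41 = 1^2 * 13 = 1*13 = 13
  bit 1 = 0: r = r^2 mod 41 = 13^2 = 5
  bit 2 = 0: r = r^2 mod 41 = 5^2 = 25
  bit 3 = 1: r = r^2 * 13 mod 41 = 25^2 * 13 = 10*13 = 7
  bit 4 = 0: r = r^2 mod 41 = 7^2 = 8
  -> A = 8
B = 13^33 mod 41  (bits of 33 = 100001)
  bit 0 = 1: r = r^2 * 13 mod 41 = 1^2 * 13 = 1*13 = 13
  bit 1 = 0: r = r^2 mod 41 = 13^2 = 5
  bit 2 = 0: r = r^2 mod 41 = 5^2 = 25
  bit 3 = 0: r = r^2 mod 41 = 25^2 = 10
  bit 4 = 0: r = r^2 mod 41 = 10^2 = 18
  bit 5 = 1: r = r^2 * 13 mod 41 = 18^2 * 13 = 37*13 = 30
  -> B = 30
s = B^a = 30^18 mod 41  (bits of 18 = 10010)
  bit 0 = 1: r = r^2 * 30 mod 41 = 1^2 * 30 = 1*30 = 30
  bit 1 = 0: r = r^2 mod 41 = 30^2 = 39
  bit 2 = 0: r = r^2 mod 41 = 39^2 = 4
  bit 3 = 1: r = r^2 * 30 mod 41 = 4^2 * 30 = 16*30 = 29
  bit 4 = 0: r = r^2 mod 41 = 29^2 = 21
  -> s = B^a = 21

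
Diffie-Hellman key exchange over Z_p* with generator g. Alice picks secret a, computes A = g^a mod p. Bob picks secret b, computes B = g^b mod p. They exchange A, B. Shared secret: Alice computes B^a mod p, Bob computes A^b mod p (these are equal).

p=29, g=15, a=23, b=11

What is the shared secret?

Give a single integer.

A = 15^23 mod 29  (bits of 23 = 10111)
  bit 0 = 1: r = r^2 * 15 mod 29 = 1^2 * 15 = 1*15 = 15
  bit 1 = 0: r = r^2 mod 29 = 15^2 = 22
  bit 2 = 1: r = r^2 * 15 mod 29 = 22^2 * 15 = 20*15 = 10
  bit 3 = 1: r = r^2 * 15 mod 29 = 10^2 * 15 = 13*15 = 21
  bit 4 = 1: r = r^2 * 15 mod 29 = 21^2 * 15 = 6*15 = 3
  -> A = 3
B = 15^11 mod 29  (bits of 11 = 1011)
  bit 0 = 1: r = r^2 * 15 mod 29 = 1^2 * 15 = 1*15 = 15
  bit 1 = 0: r = r^2 mod 29 = 15^2 = 22
  bit 2 = 1: r = r^2 * 15 mod 29 = 22^2 * 15 = 20*15 = 10
  bit 3 = 1: r = r^2 * 15 mod 29 = 10^2 * 15 = 13*15 = 21
  -> B = 21
s = B^a = 21^23 mod 29  (bits of 23 = 10111)
  bit 0 = 1: r = r^2 * 21 mod 29 = 1^2 * 21 = 1*21 = 21
  bit 1 = 0: r = r^2 mod 29 = 21^2 = 6
  bit 2 = 1: r = r^2 * 21 mod 29 = 6^2 * 21 = 7*21 = 2
  bit 3 = 1: r = r^2 * 21 mod 29 = 2^2 * 21 = 4*21 = 26
  bit 4 = 1: r = r^2 * 21 mod 29 = 26^2 * 21 = 9*21 = 15
  -> s = B^a = 15

Answer: 15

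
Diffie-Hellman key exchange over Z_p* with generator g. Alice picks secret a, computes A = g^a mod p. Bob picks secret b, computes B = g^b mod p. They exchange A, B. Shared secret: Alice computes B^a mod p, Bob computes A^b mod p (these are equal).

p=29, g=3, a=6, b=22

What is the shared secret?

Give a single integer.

A = 3^6 mod 29  (bits of 6 = 110)
  bit 0 = 1: r = r^2 * 3 mod 29 = 1^2 * 3 = 1*3 = 3
  bit 1 = 1: r = r^2 * 3 mod 29 = 3^2 * 3 = 9*3 = 27
  bit 2 = 0: r = r^2 mod 29 = 27^2 = 4
  -> A = 4
B = 3^22 mod 29  (bits of 22 = 10110)
  bit 0 = 1: r = r^2 * 3 mod 29 = 1^2 * 3 = 1*3 = 3
  bit 1 = 0: r = r^2 mod 29 = 3^2 = 9
  bit 2 = 1: r = r^2 * 3 mod 29 = 9^2 * 3 = 23*3 = 11
  bit 3 = 1: r = r^2 * 3 mod 29 = 11^2 * 3 = 5*3 = 15
  bit 4 = 0: r = r^2 mod 29 = 15^2 = 22
  -> B = 22
s = B^a = 22^6 mod 29  (bits of 6 = 110)
  bit 0 = 1: r = r^2 * 22 mod 29 = 1^2 * 22 = 1*22 = 22
  bit 1 = 1: r = r^2 * 22 mod 29 = 22^2 * 22 = 20*22 = 5
  bit 2 = 0: r = r^2 mod 29 = 5^2 = 25
  -> s = B^a = 25

Answer: 25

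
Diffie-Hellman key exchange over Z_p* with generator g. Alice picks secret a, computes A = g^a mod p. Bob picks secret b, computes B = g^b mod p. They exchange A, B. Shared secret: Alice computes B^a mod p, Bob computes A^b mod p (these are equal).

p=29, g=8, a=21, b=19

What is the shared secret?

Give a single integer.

Answer: 17

Derivation:
A = 8^21 mod 29  (bits of 21 = 10101)
  bit 0 = 1: r = r^2 * 8 mod 29 = 1^2 * 8 = 1*8 = 8
  bit 1 = 0: r = r^2 mod 29 = 8^2 = 6
  bit 2 = 1: r = r^2 * 8 mod 29 = 6^2 * 8 = 7*8 = 27
  bit 3 = 0: r = r^2 mod 29 = 27^2 = 4
  bit 4 = 1: r = r^2 * 8 mod 29 = 4^2 * 8 = 16*8 = 12
  -> A = 12
B = 8^19 mod 29  (bits of 19 = 10011)
  bit 0 = 1: r = r^2 * 8 mod 29 = 1^2 * 8 = 1*8 = 8
  bit 1 = 0: r = r^2 mod 29 = 8^2 = 6
  bit 2 = 0: r = r^2 mod 29 = 6^2 = 7
  bit 3 = 1: r = r^2 * 8 mod 29 = 7^2 * 8 = 20*8 = 15
  bit 4 = 1: r = r^2 * 8 mod 29 = 15^2 * 8 = 22*8 = 2
  -> B = 2
s = B^a = 2^21 mod 29  (bits of 21 = 10101)
  bit 0 = 1: r = r^2 * 2 mod 29 = 1^2 * 2 = 1*2 = 2
  bit 1 = 0: r = r^2 mod 29 = 2^2 = 4
  bit 2 = 1: r = r^2 * 2 mod 29 = 4^2 * 2 = 16*2 = 3
  bit 3 = 0: r = r^2 mod 29 = 3^2 = 9
  bit 4 = 1: r = r^2 * 2 mod 29 = 9^2 * 2 = 23*2 = 17
  -> s = B^a = 17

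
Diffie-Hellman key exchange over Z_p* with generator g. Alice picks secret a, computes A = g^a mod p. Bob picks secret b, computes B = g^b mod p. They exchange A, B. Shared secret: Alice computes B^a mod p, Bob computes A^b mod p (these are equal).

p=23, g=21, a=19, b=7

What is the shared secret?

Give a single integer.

A = 21^19 mod 23  (bits of 19 = 10011)
  bit 0 = 1: r = r^2 * 21 mod 23 = 1^2 * 21 = 1*21 = 21
  bit 1 = 0: r = r^2 mod 23 = 21^2 = 4
  bit 2 = 0: r = r^2 mod 23 = 4^2 = 16
  bit 3 = 1: r = r^2 * 21 mod 23 = 16^2 * 21 = 3*21 = 17
  bit 4 = 1: r = r^2 * 21 mod 23 = 17^2 * 21 = 13*21 = 20
  -> A = 20
B = 21^7 mod 23  (bits of 7 = 111)
  bit 0 = 1: r = r^2 * 21 mod 23 = 1^2 * 21 = 1*21 = 21
  bit 1 = 1: r = r^2 * 21 mod 23 = 21^2 * 21 = 4*21 = 15
  bit 2 = 1: r = r^2 * 21 mod 23 = 15^2 * 21 = 18*21 = 10
  -> B = 10
s = B^a = 10^19 mod 23  (bits of 19 = 10011)
  bit 0 = 1: r = r^2 * 10 mod 23 = 1^2 * 10 = 1*10 = 10
  bit 1 = 0: r = r^2 mod 23 = 10^2 = 8
  bit 2 = 0: r = r^2 mod 23 = 8^2 = 18
  bit 3 = 1: r = r^2 * 10 mod 23 = 18^2 * 10 = 2*10 = 20
  bit 4 = 1: r = r^2 * 10 mod 23 = 20^2 * 10 = 9*10 = 21
  -> s = B^a = 21

Answer: 21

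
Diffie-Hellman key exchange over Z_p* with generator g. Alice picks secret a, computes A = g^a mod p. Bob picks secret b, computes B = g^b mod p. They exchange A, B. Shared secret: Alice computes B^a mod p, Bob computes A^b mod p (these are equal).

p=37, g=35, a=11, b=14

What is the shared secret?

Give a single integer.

Answer: 25

Derivation:
A = 35^11 mod 37  (bits of 11 = 1011)
  bit 0 = 1: r = r^2 * 35 mod 37 = 1^2 * 35 = 1*35 = 35
  bit 1 = 0: r = r^2 mod 37 = 35^2 = 4
  bit 2 = 1: r = r^2 * 35 mod 37 = 4^2 * 35 = 16*35 = 5
  bit 3 = 1: r = r^2 * 35 mod 37 = 5^2 * 35 = 25*35 = 24
  -> A = 24
B = 35^14 mod 37  (bits of 14 = 1110)
  bit 0 = 1: r = r^2 * 35 mod 37 = 1^2 * 35 = 1*35 = 35
  bit 1 = 1: r = r^2 * 35 mod 37 = 35^2 * 35 = 4*35 = 29
  bit 2 = 1: r = r^2 * 35 mod 37 = 29^2 * 35 = 27*35 = 20
  bit 3 = 0: r = r^2 mod 37 = 20^2 = 30
  -> B = 30
s = B^a = 30^11 mod 37  (bits of 11 = 1011)
  bit 0 = 1: r = r^2 * 30 mod 37 = 1^2 * 30 = 1*30 = 30
  bit 1 = 0: r = r^2 mod 37 = 30^2 = 12
  bit 2 = 1: r = r^2 * 30 mod 37 = 12^2 * 30 = 33*30 = 28
  bit 3 = 1: r = r^2 * 30 mod 37 = 28^2 * 30 = 7*30 = 25
  -> s = B^a = 25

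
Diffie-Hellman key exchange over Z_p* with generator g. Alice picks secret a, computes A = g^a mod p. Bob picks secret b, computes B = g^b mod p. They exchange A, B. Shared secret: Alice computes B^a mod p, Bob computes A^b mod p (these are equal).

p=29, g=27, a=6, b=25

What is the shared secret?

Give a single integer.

Answer: 9

Derivation:
A = 27^6 mod 29  (bits of 6 = 110)
  bit 0 = 1: r = r^2 * 27 mod 29 = 1^2 * 27 = 1*27 = 27
  bit 1 = 1: r = r^2 * 27 mod 29 = 27^2 * 27 = 4*27 = 21
  bit 2 = 0: r = r^2 mod 29 = 21^2 = 6
  -> A = 6
B = 27^25 mod 29  (bits of 25 = 11001)
  bit 0 = 1: r = r^2 * 27 mod 29 = 1^2 * 27 = 1*27 = 27
  bit 1 = 1: r = r^2 * 27 mod 29 = 27^2 * 27 = 4*27 = 21
  bit 2 = 0: r = r^2 mod 29 = 21^2 = 6
  bit 3 = 0: r = r^2 mod 29 = 6^2 = 7
  bit 4 = 1: r = r^2 * 27 mod 29 = 7^2 * 27 = 20*27 = 18
  -> B = 18
s = B^a = 18^6 mod 29  (bits of 6 = 110)
  bit 0 = 1: r = r^2 * 18 mod 29 = 1^2 * 18 = 1*18 = 18
  bit 1 = 1: r = r^2 * 18 mod 29 = 18^2 * 18 = 5*18 = 3
  bit 2 = 0: r = r^2 mod 29 = 3^2 = 9
  -> s = B^a = 9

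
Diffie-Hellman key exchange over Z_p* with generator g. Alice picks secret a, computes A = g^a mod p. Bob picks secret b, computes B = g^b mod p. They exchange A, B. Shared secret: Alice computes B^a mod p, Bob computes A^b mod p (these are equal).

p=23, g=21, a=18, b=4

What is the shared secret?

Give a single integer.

A = 21^18 mod 23  (bits of 18 = 10010)
  bit 0 = 1: r = r^2 * 21 mod 23 = 1^2 * 21 = 1*21 = 21
  bit 1 = 0: r = r^2 mod 23 = 21^2 = 4
  bit 2 = 0: r = r^2 mod 23 = 4^2 = 16
  bit 3 = 1: r = r^2 * 21 mod 23 = 16^2 * 21 = 3*21 = 17
  bit 4 = 0: r = r^2 mod 23 = 17^2 = 13
  -> A = 13
B = 21^4 mod 23  (bits of 4 = 100)
  bit 0 = 1: r = r^2 * 21 mod 23 = 1^2 * 21 = 1*21 = 21
  bit 1 = 0: r = r^2 mod 23 = 21^2 = 4
  bit 2 = 0: r = r^2 mod 23 = 4^2 = 16
  -> B = 16
s = B^a = 16^18 mod 23  (bits of 18 = 10010)
  bit 0 = 1: r = r^2 * 16 mod 23 = 1^2 * 16 = 1*16 = 16
  bit 1 = 0: r = r^2 mod 23 = 16^2 = 3
  bit 2 = 0: r = r^2 mod 23 = 3^2 = 9
  bit 3 = 1: r = r^2 * 16 mod 23 = 9^2 * 16 = 12*16 = 8
  bit 4 = 0: r = r^2 mod 23 = 8^2 = 18
  -> s = B^a = 18

Answer: 18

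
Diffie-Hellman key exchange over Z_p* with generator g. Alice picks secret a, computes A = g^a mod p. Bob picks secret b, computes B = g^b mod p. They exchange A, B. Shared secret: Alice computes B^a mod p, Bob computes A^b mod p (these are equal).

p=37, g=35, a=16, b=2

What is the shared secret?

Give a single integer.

Answer: 7

Derivation:
A = 35^16 mod 37  (bits of 16 = 10000)
  bit 0 = 1: r = r^2 * 35 mod 37 = 1^2 * 35 = 1*35 = 35
  bit 1 = 0: r = r^2 mod 37 = 35^2 = 4
  bit 2 = 0: r = r^2 mod 37 = 4^2 = 16
  bit 3 = 0: r = r^2 mod 37 = 16^2 = 34
  bit 4 = 0: r = r^2 mod 37 = 34^2 = 9
  -> A = 9
B = 35^2 mod 37  (bits of 2 = 10)
  bit 0 = 1: r = r^2 * 35 mod 37 = 1^2 * 35 = 1*35 = 35
  bit 1 = 0: r = r^2 mod 37 = 35^2 = 4
  -> B = 4
s = B^a = 4^16 mod 37  (bits of 16 = 10000)
  bit 0 = 1: r = r^2 * 4 mod 37 = 1^2 * 4 = 1*4 = 4
  bit 1 = 0: r = r^2 mod 37 = 4^2 = 16
  bit 2 = 0: r = r^2 mod 37 = 16^2 = 34
  bit 3 = 0: r = r^2 mod 37 = 34^2 = 9
  bit 4 = 0: r = r^2 mod 37 = 9^2 = 7
  -> s = B^a = 7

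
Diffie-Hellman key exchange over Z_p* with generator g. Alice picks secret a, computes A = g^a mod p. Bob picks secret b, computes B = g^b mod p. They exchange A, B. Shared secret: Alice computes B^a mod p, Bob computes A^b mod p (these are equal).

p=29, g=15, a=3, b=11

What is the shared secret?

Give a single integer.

A = 15^3 mod 29  (bits of 3 = 11)
  bit 0 = 1: r = r^2 * 15 mod 29 = 1^2 * 15 = 1*15 = 15
  bit 1 = 1: r = r^2 * 15 mod 29 = 15^2 * 15 = 22*15 = 11
  -> A = 11
B = 15^11 mod 29  (bits of 11 = 1011)
  bit 0 = 1: r = r^2 * 15 mod 29 = 1^2 * 15 = 1*15 = 15
  bit 1 = 0: r = r^2 mod 29 = 15^2 = 22
  bit 2 = 1: r = r^2 * 15 mod 29 = 22^2 * 15 = 20*15 = 10
  bit 3 = 1: r = r^2 * 15 mod 29 = 10^2 * 15 = 13*15 = 21
  -> B = 21
s = B^a = 21^3 mod 29  (bits of 3 = 11)
  bit 0 = 1: r = r^2 * 21 mod 29 = 1^2 * 21 = 1*21 = 21
  bit 1 = 1: r = r^2 * 21 mod 29 = 21^2 * 21 = 6*21 = 10
  -> s = B^a = 10

Answer: 10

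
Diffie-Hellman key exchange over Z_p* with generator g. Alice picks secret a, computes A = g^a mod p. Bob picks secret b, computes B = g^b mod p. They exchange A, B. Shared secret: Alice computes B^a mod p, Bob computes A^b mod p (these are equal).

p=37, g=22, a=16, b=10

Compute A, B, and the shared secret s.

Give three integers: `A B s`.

A = 22^16 mod 37  (bits of 16 = 10000)
  bit 0 = 1: r = r^2 * 22 mod 37 = 1^2 * 22 = 1*22 = 22
  bit 1 = 0: r = r^2 mod 37 = 22^2 = 3
  bit 2 = 0: r = r^2 mod 37 = 3^2 = 9
  bit 3 = 0: r = r^2 mod 37 = 9^2 = 7
  bit 4 = 0: r = r^2 mod 37 = 7^2 = 12
  -> A = 12
B = 22^10 mod 37  (bits of 10 = 1010)
  bit 0 = 1: r = r^2 * 22 mod 37 = 1^2 * 22 = 1*22 = 22
  bit 1 = 0: r = r^2 mod 37 = 22^2 = 3
  bit 2 = 1: r = r^2 * 22 mod 37 = 3^2 * 22 = 9*22 = 13
  bit 3 = 0: r = r^2 mod 37 = 13^2 = 21
  -> B = 21
s = B^a = 21^16 mod 37  (bits of 16 = 10000)
  bit 0 = 1: r = r^2 * 21 mod 37 = 1^2 * 21 = 1*21 = 21
  bit 1 = 0: r = r^2 mod 37 = 21^2 = 34
  bit 2 = 0: r = r^2 mod 37 = 34^2 = 9
  bit 3 = 0: r = r^2 mod 37 = 9^2 = 7
  bit 4 = 0: r = r^2 mod 37 = 7^2 = 12
  -> s = B^a = 12

Answer: 12 21 12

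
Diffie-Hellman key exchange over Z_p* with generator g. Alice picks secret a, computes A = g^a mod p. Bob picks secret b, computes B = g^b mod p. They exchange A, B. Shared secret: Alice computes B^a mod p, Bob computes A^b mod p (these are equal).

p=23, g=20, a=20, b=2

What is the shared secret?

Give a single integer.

A = 20^20 mod 23  (bits of 20 = 10100)
  bit 0 = 1: r = r^2 * 20 mod 23 = 1^2 * 20 = 1*20 = 20
  bit 1 = 0: r = r^2 mod 23 = 20^2 = 9
  bit 2 = 1: r = r^2 * 20 mod 23 = 9^2 * 20 = 12*20 = 10
  bit 3 = 0: r = r^2 mod 23 = 10^2 = 8
  bit 4 = 0: r = r^2 mod 23 = 8^2 = 18
  -> A = 18
B = 20^2 mod 23  (bits of 2 = 10)
  bit 0 = 1: r = r^2 * 20 mod 23 = 1^2 * 20 = 1*20 = 20
  bit 1 = 0: r = r^2 mod 23 = 20^2 = 9
  -> B = 9
s = B^a = 9^20 mod 23  (bits of 20 = 10100)
  bit 0 = 1: r = r^2 * 9 mod 23 = 1^2 * 9 = 1*9 = 9
  bit 1 = 0: r = r^2 mod 23 = 9^2 = 12
  bit 2 = 1: r = r^2 * 9 mod 23 = 12^2 * 9 = 6*9 = 8
  bit 3 = 0: r = r^2 mod 23 = 8^2 = 18
  bit 4 = 0: r = r^2 mod 23 = 18^2 = 2
  -> s = B^a = 2

Answer: 2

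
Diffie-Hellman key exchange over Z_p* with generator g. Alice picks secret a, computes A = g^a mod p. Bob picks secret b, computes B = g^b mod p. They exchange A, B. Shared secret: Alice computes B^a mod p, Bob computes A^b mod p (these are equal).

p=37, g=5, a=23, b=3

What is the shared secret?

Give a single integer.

Answer: 8

Derivation:
A = 5^23 mod 37  (bits of 23 = 10111)
  bit 0 = 1: r = r^2 * 5 mod 37 = 1^2 * 5 = 1*5 = 5
  bit 1 = 0: r = r^2 mod 37 = 5^2 = 25
  bit 2 = 1: r = r^2 * 5 mod 37 = 25^2 * 5 = 33*5 = 17
  bit 3 = 1: r = r^2 * 5 mod 37 = 17^2 * 5 = 30*5 = 2
  bit 4 = 1: r = r^2 * 5 mod 37 = 2^2 * 5 = 4*5 = 20
  -> A = 20
B = 5^3 mod 37  (bits of 3 = 11)
  bit 0 = 1: r = r^2 * 5 mod 37 = 1^2 * 5 = 1*5 = 5
  bit 1 = 1: r = r^2 * 5 mod 37 = 5^2 * 5 = 25*5 = 14
  -> B = 14
s = B^a = 14^23 mod 37  (bits of 23 = 10111)
  bit 0 = 1: r = r^2 * 14 mod 37 = 1^2 * 14 = 1*14 = 14
  bit 1 = 0: r = r^2 mod 37 = 14^2 = 11
  bit 2 = 1: r = r^2 * 14 mod 37 = 11^2 * 14 = 10*14 = 29
  bit 3 = 1: r = r^2 * 14 mod 37 = 29^2 * 14 = 27*14 = 8
  bit 4 = 1: r = r^2 * 14 mod 37 = 8^2 * 14 = 27*14 = 8
  -> s = B^a = 8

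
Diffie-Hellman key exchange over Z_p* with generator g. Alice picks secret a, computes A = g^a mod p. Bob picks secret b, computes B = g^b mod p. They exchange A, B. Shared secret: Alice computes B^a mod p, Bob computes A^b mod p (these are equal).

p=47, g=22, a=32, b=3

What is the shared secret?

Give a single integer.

A = 22^32 mod 47  (bits of 32 = 100000)
  bit 0 = 1: r = r^2 * 22 mod 47 = 1^2 * 22 = 1*22 = 22
  bit 1 = 0: r = r^2 mod 47 = 22^2 = 14
  bit 2 = 0: r = r^2 mod 47 = 14^2 = 8
  bit 3 = 0: r = r^2 mod 47 = 8^2 = 17
  bit 4 = 0: r = r^2 mod 47 = 17^2 = 7
  bit 5 = 0: r = r^2 mod 47 = 7^2 = 2
  -> A = 2
B = 22^3 mod 47  (bits of 3 = 11)
  bit 0 = 1: r = r^2 * 22 mod 47 = 1^2 * 22 = 1*22 = 22
  bit 1 = 1: r = r^2 * 22 mod 47 = 22^2 * 22 = 14*22 = 26
  -> B = 26
s = B^a = 26^32 mod 47  (bits of 32 = 100000)
  bit 0 = 1: r = r^2 * 26 mod 47 = 1^2 * 26 = 1*26 = 26
  bit 1 = 0: r = r^2 mod 47 = 26^2 = 18
  bit 2 = 0: r = r^2 mod 47 = 18^2 = 42
  bit 3 = 0: r = r^2 mod 47 = 42^2 = 25
  bit 4 = 0: r = r^2 mod 47 = 25^2 = 14
  bit 5 = 0: r = r^2 mod 47 = 14^2 = 8
  -> s = B^a = 8

Answer: 8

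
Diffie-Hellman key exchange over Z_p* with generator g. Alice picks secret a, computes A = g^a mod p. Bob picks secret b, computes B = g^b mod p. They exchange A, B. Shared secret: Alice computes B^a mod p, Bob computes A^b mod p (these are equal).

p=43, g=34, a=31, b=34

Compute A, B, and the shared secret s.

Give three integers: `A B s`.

Answer: 29 15 25

Derivation:
A = 34^31 mod 43  (bits of 31 = 11111)
  bit 0 = 1: r = r^2 * 34 mod 43 = 1^2 * 34 = 1*34 = 34
  bit 1 = 1: r = r^2 * 34 mod 43 = 34^2 * 34 = 38*34 = 2
  bit 2 = 1: r = r^2 * 34 mod 43 = 2^2 * 34 = 4*34 = 7
  bit 3 = 1: r = r^2 * 34 mod 43 = 7^2 * 34 = 6*34 = 32
  bit 4 = 1: r = r^2 * 34 mod 43 = 32^2 * 34 = 35*34 = 29
  -> A = 29
B = 34^34 mod 43  (bits of 34 = 100010)
  bit 0 = 1: r = r^2 * 34 mod 43 = 1^2 * 34 = 1*34 = 34
  bit 1 = 0: r = r^2 mod 43 = 34^2 = 38
  bit 2 = 0: r = r^2 mod 43 = 38^2 = 25
  bit 3 = 0: r = r^2 mod 43 = 25^2 = 23
  bit 4 = 1: r = r^2 * 34 mod 43 = 23^2 * 34 = 13*34 = 12
  bit 5 = 0: r = r^2 mod 43 = 12^2 = 15
  -> B = 15
s = B^a = 15^31 mod 43  (bits of 31 = 11111)
  bit 0 = 1: r = r^2 * 15 mod 43 = 1^2 * 15 = 1*15 = 15
  bit 1 = 1: r = r^2 * 15 mod 43 = 15^2 * 15 = 10*15 = 21
  bit 2 = 1: r = r^2 * 15 mod 43 = 21^2 * 15 = 11*15 = 36
  bit 3 = 1: r = r^2 * 15 mod 43 = 36^2 * 15 = 6*15 = 4
  bit 4 = 1: r = r^2 * 15 mod 43 = 4^2 * 15 = 16*15 = 25
  -> s = B^a = 25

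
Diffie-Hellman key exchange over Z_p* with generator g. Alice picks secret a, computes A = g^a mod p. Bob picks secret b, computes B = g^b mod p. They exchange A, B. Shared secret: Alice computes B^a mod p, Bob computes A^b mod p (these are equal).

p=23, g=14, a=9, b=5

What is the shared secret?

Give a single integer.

Answer: 14

Derivation:
A = 14^9 mod 23  (bits of 9 = 1001)
  bit 0 = 1: r = r^2 * 14 mod 23 = 1^2 * 14 = 1*14 = 14
  bit 1 = 0: r = r^2 mod 23 = 14^2 = 12
  bit 2 = 0: r = r^2 mod 23 = 12^2 = 6
  bit 3 = 1: r = r^2 * 14 mod 23 = 6^2 * 14 = 13*14 = 21
  -> A = 21
B = 14^5 mod 23  (bits of 5 = 101)
  bit 0 = 1: r = r^2 * 14 mod 23 = 1^2 * 14 = 1*14 = 14
  bit 1 = 0: r = r^2 mod 23 = 14^2 = 12
  bit 2 = 1: r = r^2 * 14 mod 23 = 12^2 * 14 = 6*14 = 15
  -> B = 15
s = B^a = 15^9 mod 23  (bits of 9 = 1001)
  bit 0 = 1: r = r^2 * 15 mod 23 = 1^2 * 15 = 1*15 = 15
  bit 1 = 0: r = r^2 mod 23 = 15^2 = 18
  bit 2 = 0: r = r^2 mod 23 = 18^2 = 2
  bit 3 = 1: r = r^2 * 15 mod 23 = 2^2 * 15 = 4*15 = 14
  -> s = B^a = 14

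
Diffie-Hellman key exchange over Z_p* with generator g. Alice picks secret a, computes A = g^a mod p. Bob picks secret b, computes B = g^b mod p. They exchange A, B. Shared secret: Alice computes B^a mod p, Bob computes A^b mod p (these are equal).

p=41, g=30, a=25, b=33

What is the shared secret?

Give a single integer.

A = 30^25 mod 41  (bits of 25 = 11001)
  bit 0 = 1: r = r^2 * 30 mod 41 = 1^2 * 30 = 1*30 = 30
  bit 1 = 1: r = r^2 * 30 mod 41 = 30^2 * 30 = 39*30 = 22
  bit 2 = 0: r = r^2 mod 41 = 22^2 = 33
  bit 3 = 0: r = r^2 mod 41 = 33^2 = 23
  bit 4 = 1: r = r^2 * 30 mod 41 = 23^2 * 30 = 37*30 = 3
  -> A = 3
B = 30^33 mod 41  (bits of 33 = 100001)
  bit 0 = 1: r = r^2 * 30 mod 41 = 1^2 * 30 = 1*30 = 30
  bit 1 = 0: r = r^2 mod 41 = 30^2 = 39
  bit 2 = 0: r = r^2 mod 41 = 39^2 = 4
  bit 3 = 0: r = r^2 mod 41 = 4^2 = 16
  bit 4 = 0: r = r^2 mod 41 = 16^2 = 10
  bit 5 = 1: r = r^2 * 30 mod 41 = 10^2 * 30 = 18*30 = 7
  -> B = 7
s = B^a = 7^25 mod 41  (bits of 25 = 11001)
  bit 0 = 1: r = r^2 * 7 mod 41 = 1^2 * 7 = 1*7 = 7
  bit 1 = 1: r = r^2 * 7 mod 41 = 7^2 * 7 = 8*7 = 15
  bit 2 = 0: r = r^2 mod 41 = 15^2 = 20
  bit 3 = 0: r = r^2 mod 41 = 20^2 = 31
  bit 4 = 1: r = r^2 * 7 mod 41 = 31^2 * 7 = 18*7 = 3
  -> s = B^a = 3

Answer: 3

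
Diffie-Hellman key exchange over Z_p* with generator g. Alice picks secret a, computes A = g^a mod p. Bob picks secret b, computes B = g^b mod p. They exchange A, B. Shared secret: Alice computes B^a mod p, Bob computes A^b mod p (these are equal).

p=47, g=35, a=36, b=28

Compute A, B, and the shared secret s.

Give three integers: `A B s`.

Answer: 6 14 21

Derivation:
A = 35^36 mod 47  (bits of 36 = 100100)
  bit 0 = 1: r = r^2 * 35 mod 47 = 1^2 * 35 = 1*35 = 35
  bit 1 = 0: r = r^2 mod 47 = 35^2 = 3
  bit 2 = 0: r = r^2 mod 47 = 3^2 = 9
  bit 3 = 1: r = r^2 * 35 mod 47 = 9^2 * 35 = 34*35 = 15
  bit 4 = 0: r = r^2 mod 47 = 15^2 = 37
  bit 5 = 0: r = r^2 mod 47 = 37^2 = 6
  -> A = 6
B = 35^28 mod 47  (bits of 28 = 11100)
  bit 0 = 1: r = r^2 * 35 mod 47 = 1^2 * 35 = 1*35 = 35
  bit 1 = 1: r = r^2 * 35 mod 47 = 35^2 * 35 = 3*35 = 11
  bit 2 = 1: r = r^2 * 35 mod 47 = 11^2 * 35 = 27*35 = 5
  bit 3 = 0: r = r^2 mod 47 = 5^2 = 25
  bit 4 = 0: r = r^2 mod 47 = 25^2 = 14
  -> B = 14
s = B^a = 14^36 mod 47  (bits of 36 = 100100)
  bit 0 = 1: r = r^2 * 14 mod 47 = 1^2 * 14 = 1*14 = 14
  bit 1 = 0: r = r^2 mod 47 = 14^2 = 8
  bit 2 = 0: r = r^2 mod 47 = 8^2 = 17
  bit 3 = 1: r = r^2 * 14 mod 47 = 17^2 * 14 = 7*14 = 4
  bit 4 = 0: r = r^2 mod 47 = 4^2 = 16
  bit 5 = 0: r = r^2 mod 47 = 16^2 = 21
  -> s = B^a = 21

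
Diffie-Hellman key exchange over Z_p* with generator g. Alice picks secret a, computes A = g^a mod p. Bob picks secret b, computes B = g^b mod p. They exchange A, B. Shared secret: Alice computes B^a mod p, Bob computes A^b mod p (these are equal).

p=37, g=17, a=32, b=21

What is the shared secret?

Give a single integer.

A = 17^32 mod 37  (bits of 32 = 100000)
  bit 0 = 1: r = r^2 * 17 mod 37 = 1^2 * 17 = 1*17 = 17
  bit 1 = 0: r = r^2 mod 37 = 17^2 = 30
  bit 2 = 0: r = r^2 mod 37 = 30^2 = 12
  bit 3 = 0: r = r^2 mod 37 = 12^2 = 33
  bit 4 = 0: r = r^2 mod 37 = 33^2 = 16
  bit 5 = 0: r = r^2 mod 37 = 16^2 = 34
  -> A = 34
B = 17^21 mod 37  (bits of 21 = 10101)
  bit 0 = 1: r = r^2 * 17 mod 37 = 1^2 * 17 = 1*17 = 17
  bit 1 = 0: r = r^2 mod 37 = 17^2 = 30
  bit 2 = 1: r = r^2 * 17 mod 37 = 30^2 * 17 = 12*17 = 19
  bit 3 = 0: r = r^2 mod 37 = 19^2 = 28
  bit 4 = 1: r = r^2 * 17 mod 37 = 28^2 * 17 = 7*17 = 8
  -> B = 8
s = B^a = 8^32 mod 37  (bits of 32 = 100000)
  bit 0 = 1: r = r^2 * 8 mod 37 = 1^2 * 8 = 1*8 = 8
  bit 1 = 0: r = r^2 mod 37 = 8^2 = 27
  bit 2 = 0: r = r^2 mod 37 = 27^2 = 26
  bit 3 = 0: r = r^2 mod 37 = 26^2 = 10
  bit 4 = 0: r = r^2 mod 37 = 10^2 = 26
  bit 5 = 0: r = r^2 mod 37 = 26^2 = 10
  -> s = B^a = 10

Answer: 10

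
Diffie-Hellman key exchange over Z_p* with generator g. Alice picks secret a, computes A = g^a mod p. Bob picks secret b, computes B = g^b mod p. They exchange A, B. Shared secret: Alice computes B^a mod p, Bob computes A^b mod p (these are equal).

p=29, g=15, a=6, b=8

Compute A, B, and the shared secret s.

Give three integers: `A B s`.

Answer: 5 23 24

Derivation:
A = 15^6 mod 29  (bits of 6 = 110)
  bit 0 = 1: r = r^2 * 15 mod 29 = 1^2 * 15 = 1*15 = 15
  bit 1 = 1: r = r^2 * 15 mod 29 = 15^2 * 15 = 22*15 = 11
  bit 2 = 0: r = r^2 mod 29 = 11^2 = 5
  -> A = 5
B = 15^8 mod 29  (bits of 8 = 1000)
  bit 0 = 1: r = r^2 * 15 mod 29 = 1^2 * 15 = 1*15 = 15
  bit 1 = 0: r = r^2 mod 29 = 15^2 = 22
  bit 2 = 0: r = r^2 mod 29 = 22^2 = 20
  bit 3 = 0: r = r^2 mod 29 = 20^2 = 23
  -> B = 23
s = B^a = 23^6 mod 29  (bits of 6 = 110)
  bit 0 = 1: r = r^2 * 23 mod 29 = 1^2 * 23 = 1*23 = 23
  bit 1 = 1: r = r^2 * 23 mod 29 = 23^2 * 23 = 7*23 = 16
  bit 2 = 0: r = r^2 mod 29 = 16^2 = 24
  -> s = B^a = 24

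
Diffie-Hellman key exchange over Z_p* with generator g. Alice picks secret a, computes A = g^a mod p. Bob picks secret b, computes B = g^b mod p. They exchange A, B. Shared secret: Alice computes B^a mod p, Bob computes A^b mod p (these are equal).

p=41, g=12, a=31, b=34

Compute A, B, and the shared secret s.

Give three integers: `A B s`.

Answer: 15 8 33

Derivation:
A = 12^31 mod 41  (bits of 31 = 11111)
  bit 0 = 1: r = r^2 * 12 mod 41 = 1^2 * 12 = 1*12 = 12
  bit 1 = 1: r = r^2 * 12 mod 41 = 12^2 * 12 = 21*12 = 6
  bit 2 = 1: r = r^2 * 12 mod 41 = 6^2 * 12 = 36*12 = 22
  bit 3 = 1: r = r^2 * 12 mod 41 = 22^2 * 12 = 33*12 = 27
  bit 4 = 1: r = r^2 * 12 mod 41 = 27^2 * 12 = 32*12 = 15
  -> A = 15
B = 12^34 mod 41  (bits of 34 = 100010)
  bit 0 = 1: r = r^2 * 12 mod 41 = 1^2 * 12 = 1*12 = 12
  bit 1 = 0: r = r^2 mod 41 = 12^2 = 21
  bit 2 = 0: r = r^2 mod 41 = 21^2 = 31
  bit 3 = 0: r = r^2 mod 41 = 31^2 = 18
  bit 4 = 1: r = r^2 * 12 mod 41 = 18^2 * 12 = 37*12 = 34
  bit 5 = 0: r = r^2 mod 41 = 34^2 = 8
  -> B = 8
s = B^a = 8^31 mod 41  (bits of 31 = 11111)
  bit 0 = 1: r = r^2 * 8 mod 41 = 1^2 * 8 = 1*8 = 8
  bit 1 = 1: r = r^2 * 8 mod 41 = 8^2 * 8 = 23*8 = 20
  bit 2 = 1: r = r^2 * 8 mod 41 = 20^2 * 8 = 31*8 = 2
  bit 3 = 1: r = r^2 * 8 mod 41 = 2^2 * 8 = 4*8 = 32
  bit 4 = 1: r = r^2 * 8 mod 41 = 32^2 * 8 = 40*8 = 33
  -> s = B^a = 33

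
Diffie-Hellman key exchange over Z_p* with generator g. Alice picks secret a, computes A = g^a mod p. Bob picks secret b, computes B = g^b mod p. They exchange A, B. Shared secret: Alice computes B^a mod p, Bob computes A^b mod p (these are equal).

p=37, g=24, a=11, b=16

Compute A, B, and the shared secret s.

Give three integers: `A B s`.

Answer: 22 7 12

Derivation:
A = 24^11 mod 37  (bits of 11 = 1011)
  bit 0 = 1: r = r^2 * 24 mod 37 = 1^2 * 24 = 1*24 = 24
  bit 1 = 0: r = r^2 mod 37 = 24^2 = 21
  bit 2 = 1: r = r^2 * 24 mod 37 = 21^2 * 24 = 34*24 = 2
  bit 3 = 1: r = r^2 * 24 mod 37 = 2^2 * 24 = 4*24 = 22
  -> A = 22
B = 24^16 mod 37  (bits of 16 = 10000)
  bit 0 = 1: r = r^2 * 24 mod 37 = 1^2 * 24 = 1*24 = 24
  bit 1 = 0: r = r^2 mod 37 = 24^2 = 21
  bit 2 = 0: r = r^2 mod 37 = 21^2 = 34
  bit 3 = 0: r = r^2 mod 37 = 34^2 = 9
  bit 4 = 0: r = r^2 mod 37 = 9^2 = 7
  -> B = 7
s = B^a = 7^11 mod 37  (bits of 11 = 1011)
  bit 0 = 1: r = r^2 * 7 mod 37 = 1^2 * 7 = 1*7 = 7
  bit 1 = 0: r = r^2 mod 37 = 7^2 = 12
  bit 2 = 1: r = r^2 * 7 mod 37 = 12^2 * 7 = 33*7 = 9
  bit 3 = 1: r = r^2 * 7 mod 37 = 9^2 * 7 = 7*7 = 12
  -> s = B^a = 12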